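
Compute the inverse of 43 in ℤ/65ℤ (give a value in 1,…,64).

43·62 = 2666 = 41·65 + 1, so 43⁻¹ ≡ 62 (mod 65).

62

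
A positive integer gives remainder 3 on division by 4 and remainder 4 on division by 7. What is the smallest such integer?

x ≡ 3 (mod 4) gives x ∈ {3, 7, 11}.
The first of these with x mod 7 = 4 is 11.

11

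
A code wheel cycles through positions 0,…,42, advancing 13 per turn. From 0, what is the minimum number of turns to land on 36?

16

The inverse of 13 mod 43 is 10 (since 13·10 = 130 ≡ 1).
So x ≡ 10·36 = 360 ≡ 16 (mod 43).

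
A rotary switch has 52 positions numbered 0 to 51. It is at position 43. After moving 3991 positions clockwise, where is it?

3991 = 76·52 + 39, so 3991 mod 52 = 39.
(43 + 39) mod 52 = 30.

30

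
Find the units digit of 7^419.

3

The units digit of 7^n cycles with period 4: 7, 9, 3, 1, …
419 mod 4 = 3, so the last digit matches 7^3 = 3.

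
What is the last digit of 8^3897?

Last digits of 8^n: 8, 4, 2, 6 (period 4).
3897 mod 4 = 1, so the last digit matches 8^1 = 8.

8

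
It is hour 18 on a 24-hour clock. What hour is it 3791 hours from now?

17

3791 = 157·24 + 23, so 3791 mod 24 = 23.
(18 + 23) mod 24 = 17.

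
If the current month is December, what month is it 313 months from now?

Dividing 313 by 12 gives quotient 26 and remainder 1.
December + 1 month → January.

January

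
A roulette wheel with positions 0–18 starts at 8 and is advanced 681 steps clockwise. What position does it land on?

5

681 mod 19 = 16 (since 35·19 = 665).
(8 + 16) mod 19 = 5.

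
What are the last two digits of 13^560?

Successive squares of 13 mod 100: 13^1≡13, 13^2≡69, 13^4≡61, 13^8≡21, 13^16≡41, 13^32≡81, 13^64≡61, 13^128≡21, 13^256≡41, 13^512≡81.
Since 560 = 16 + 32 + 512 in binary, 13^560 ≡ 41·81·81 ≡ 1 (mod 100).

01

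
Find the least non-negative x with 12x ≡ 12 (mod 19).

The inverse of 12 mod 19 is 8 (since 12·8 = 96 ≡ 1).
Multiplying both sides by 8: x ≡ 8·12 = 96 ≡ 1 (mod 19).

1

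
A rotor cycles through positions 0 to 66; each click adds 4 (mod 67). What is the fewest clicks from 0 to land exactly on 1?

67 = 16·4 + 3
4 = 1·3 + 1
3 = 3·1 + 0
Back-substituting gives 4·17 ≡ 1 (mod 67).

17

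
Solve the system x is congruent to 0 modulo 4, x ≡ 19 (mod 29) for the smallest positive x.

48

x ≡ 0 (mod 4) gives x ∈ {0, 4, 8, 12, 16, 20, 24, 28, …}.
The first of these with x mod 29 = 19 is 48.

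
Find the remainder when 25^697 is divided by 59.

Square-and-reduce mod 59: 25^1≡25, 25^2≡35, 25^4≡45, 25^8≡19, 25^16≡7, 25^32≡49, 25^64≡41, 25^128≡29, 25^256≡15, 25^512≡48.
Since 697 = 1 + 8 + 16 + 32 + 128 + 512 in binary, 25^697 ≡ 25·19·7·49·29·48 ≡ 25 (mod 59).

25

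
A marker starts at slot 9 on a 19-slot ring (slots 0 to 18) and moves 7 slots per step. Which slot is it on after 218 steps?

218·7 = 1526.
Dividing 1526 by 19 gives quotient 80 and remainder 6.
(9 + 6) mod 19 = 15.

15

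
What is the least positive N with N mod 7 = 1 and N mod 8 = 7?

15

Since 8·1 ≡ 1 (mod 7), take x = 7 + 8·((1−7)·1 mod 7) = 7 + 8·1 = 15.
Check: 15 mod 7 = 1, 15 mod 8 = 7.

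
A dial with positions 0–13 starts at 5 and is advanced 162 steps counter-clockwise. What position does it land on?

11

162 = 11·14 + 8, so 162 mod 14 = 8.
(5 − 8) mod 14 = 11.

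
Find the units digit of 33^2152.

Last digits of 3^n: 3, 9, 7, 1 (period 4).
2152 mod 4 = 0, so the last digit matches 3^4 = 1.

1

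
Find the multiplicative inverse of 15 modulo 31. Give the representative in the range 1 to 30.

29

15·29 = 435 = 14·31 + 1, so 15⁻¹ ≡ 29 (mod 31).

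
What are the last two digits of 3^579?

By repeated squaring mod 100: 3^1≡3, 3^2≡9, 3^4≡81, 3^8≡61, 3^16≡21, 3^32≡41, 3^64≡81, 3^128≡61, 3^256≡21, 3^512≡41.
579 = 1 + 2 + 64 + 512, so 3^579 ≡ 3·9·81·41 ≡ 67 (mod 100).

67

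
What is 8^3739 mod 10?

2

Powers of 8 mod 10 repeat with period 4: 8, 4, 2, 6.
3739 mod 4 = 3, so the last digit matches 8^3 = 2.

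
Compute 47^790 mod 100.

Successive squares of 47 mod 100: 47^1≡47, 47^2≡9, 47^4≡81, 47^8≡61, 47^16≡21, 47^32≡41, 47^64≡81, 47^128≡61, 47^256≡21, 47^512≡41.
Since 790 = 2 + 4 + 16 + 256 + 512 in binary, 47^790 ≡ 9·81·21·21·41 ≡ 49 (mod 100).

49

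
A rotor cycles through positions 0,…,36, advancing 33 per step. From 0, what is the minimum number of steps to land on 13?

6

33⁻¹ ≡ 9 (mod 37) because 33·9 = 297 = 8·37 + 1.
Multiplying both sides by 9: x ≡ 9·13 = 117 ≡ 6 (mod 37).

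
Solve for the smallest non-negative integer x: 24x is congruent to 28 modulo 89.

16

24⁻¹ ≡ 26 (mod 89) because 24·26 = 624 = 7·89 + 1.
So x ≡ 26·28 = 728 ≡ 16 (mod 89).
Check: 24·16 = 384 = 4·89 + 28.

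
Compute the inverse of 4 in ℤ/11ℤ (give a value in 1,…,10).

3

4·3 = 12 = 1·11 + 1, so 4⁻¹ ≡ 3 (mod 11).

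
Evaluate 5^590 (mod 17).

Successive squares of 5 mod 17: 5^1≡5, 5^2≡8, 5^4≡13, 5^8≡16, 5^16≡1, 5^32≡1, 5^64≡1, 5^128≡1, 5^256≡1, 5^512≡1.
Since 590 = 2 + 4 + 8 + 64 + 512 in binary, 5^590 ≡ 8·13·16·1·1 ≡ 15 (mod 17).

15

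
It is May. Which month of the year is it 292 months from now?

292 = 24·12 + 4, so 292 mod 12 = 4.
May + 4 months → September.

September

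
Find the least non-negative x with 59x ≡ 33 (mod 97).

17

The inverse of 59 mod 97 is 74 (since 59·74 = 4366 ≡ 1).
Multiplying both sides by 74: x ≡ 74·33 = 2442 ≡ 17 (mod 97).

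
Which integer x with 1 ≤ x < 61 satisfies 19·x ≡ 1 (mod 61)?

45

61 = 3·19 + 4
19 = 4·4 + 3
4 = 1·3 + 1
3 = 3·1 + 0
Back-substituting gives 19·45 ≡ 1 (mod 61).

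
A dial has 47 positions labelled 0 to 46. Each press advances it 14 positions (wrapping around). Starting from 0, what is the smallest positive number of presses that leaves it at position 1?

37

14·37 = 518 = 11·47 + 1, so 14⁻¹ ≡ 37 (mod 47).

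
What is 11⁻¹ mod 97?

53

97 = 8·11 + 9
11 = 1·9 + 2
9 = 4·2 + 1
2 = 2·1 + 0
Back-substituting gives 11·53 ≡ 1 (mod 97).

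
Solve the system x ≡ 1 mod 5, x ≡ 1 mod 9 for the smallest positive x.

x ≡ 1 (mod 5) gives x ∈ {1}.
The first of these with x mod 9 = 1 is 1.

1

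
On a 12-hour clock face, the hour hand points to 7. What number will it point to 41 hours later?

12

Dividing 41 by 12 gives quotient 3 and remainder 5.
7 + 5 → 12 on a 12-hour dial.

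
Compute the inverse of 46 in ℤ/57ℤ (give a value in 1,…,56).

46·31 = 1426 = 25·57 + 1, so 46⁻¹ ≡ 31 (mod 57).

31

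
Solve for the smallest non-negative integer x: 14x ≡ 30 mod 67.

14⁻¹ ≡ 24 (mod 67) because 14·24 = 336 = 5·67 + 1.
Multiplying both sides by 24: x ≡ 24·30 = 720 ≡ 50 (mod 67).

50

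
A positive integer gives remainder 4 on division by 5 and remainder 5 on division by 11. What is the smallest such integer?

x ≡ 4 (mod 5) gives x ∈ {4, 9, 14, 19, 24, 29, 34, 39, …}.
The first of these with x mod 11 = 5 is 49.

49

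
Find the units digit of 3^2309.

Powers of 3 mod 10 repeat with period 4: 3, 9, 7, 1.
2309 mod 4 = 1, so the last digit matches 3^1 = 3.

3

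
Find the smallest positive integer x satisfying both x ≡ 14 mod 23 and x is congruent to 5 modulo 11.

60

x ≡ 5 (mod 11) gives x ∈ {5, 16, 27, 38, 49, 60}.
The first of these with x mod 23 = 14 is 60.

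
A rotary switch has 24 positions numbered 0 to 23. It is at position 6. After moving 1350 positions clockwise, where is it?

1350 mod 24 = 6 (since 56·24 = 1344).
(6 + 6) mod 24 = 12.

12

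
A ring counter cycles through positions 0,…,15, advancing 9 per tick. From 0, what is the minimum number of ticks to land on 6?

The inverse of 9 mod 16 is 9 (since 9·9 = 81 ≡ 1).
So x ≡ 9·6 = 54 ≡ 6 (mod 16).

6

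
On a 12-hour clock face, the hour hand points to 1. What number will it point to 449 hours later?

449 mod 12 = 5 (since 37·12 = 444).
1 + 5 → 6 on a 12-hour dial.

6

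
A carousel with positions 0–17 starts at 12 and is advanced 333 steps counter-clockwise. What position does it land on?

333 mod 18 = 9 (since 18·18 = 324).
(12 − 9) mod 18 = 3.

3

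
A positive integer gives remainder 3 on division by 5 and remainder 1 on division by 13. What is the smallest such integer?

x ≡ 3 (mod 5) gives x ∈ {3, 8, 13, 18, 23, 28, 33, 38, …}.
The first of these with x mod 13 = 1 is 53.

53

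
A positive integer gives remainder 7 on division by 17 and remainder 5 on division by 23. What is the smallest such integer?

x ≡ 7 (mod 17) gives x ∈ {7, 24, 41, 58, 75, 92, 109, 126, …}.
The first of these with x mod 23 = 5 is 143.

143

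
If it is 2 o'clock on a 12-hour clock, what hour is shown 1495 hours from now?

1495 − 124·12 = 7, so 1495 ≡ 7 (mod 12).
2 + 7 → 9 on a 12-hour dial.

9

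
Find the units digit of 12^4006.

Last digits of 2^n: 2, 4, 8, 6 (period 4).
4006 mod 4 = 2, so the last digit matches 2^2 = 4.

4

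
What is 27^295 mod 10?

3

Last digits of 7^n: 7, 9, 3, 1 (period 4).
295 leaves remainder 3 on division by 4, so 27^295 ends in 3.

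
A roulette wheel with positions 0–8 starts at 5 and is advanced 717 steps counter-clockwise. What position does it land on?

8

Dividing 717 by 9 gives quotient 79 and remainder 6.
(5 − 6) mod 9 = 8.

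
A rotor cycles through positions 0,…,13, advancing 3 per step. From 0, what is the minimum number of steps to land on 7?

7

The inverse of 3 mod 14 is 5 (since 3·5 = 15 ≡ 1).
Multiplying both sides by 5: x ≡ 5·7 = 35 ≡ 7 (mod 14).
Check: 3·7 = 21 = 1·14 + 7.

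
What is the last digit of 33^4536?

1

Powers of 3 mod 10 repeat with period 4: 3, 9, 7, 1.
4536 mod 4 = 0, so the last digit matches 3^4 = 1.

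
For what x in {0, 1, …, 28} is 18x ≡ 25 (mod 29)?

The inverse of 18 mod 29 is 21 (since 18·21 = 378 ≡ 1).
Multiplying both sides by 21: x ≡ 21·25 = 525 ≡ 3 (mod 29).
Check: 18·3 = 54 = 1·29 + 25.

3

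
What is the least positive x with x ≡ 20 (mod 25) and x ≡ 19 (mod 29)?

x ≡ 20 (mod 25) gives x ∈ {20, 45, 70, 95, 120, 145, 170, 195, …}.
The first of these with x mod 29 = 19 is 570.

570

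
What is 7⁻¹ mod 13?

2

7·2 = 14 = 1·13 + 1, so 7⁻¹ ≡ 2 (mod 13).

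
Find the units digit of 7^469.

7

Powers of 7 mod 10 repeat with period 4: 7, 9, 3, 1.
469 mod 4 = 1, so the last digit matches 7^1 = 7.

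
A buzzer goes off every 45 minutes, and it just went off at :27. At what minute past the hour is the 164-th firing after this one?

164·45 = 7380.
7380 mod 60 = 0 (since 123·60 = 7380).
(27 + 0) mod 60 = 27.

27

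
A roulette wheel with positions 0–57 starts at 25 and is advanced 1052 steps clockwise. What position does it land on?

1052 mod 58 = 8 (since 18·58 = 1044).
(25 + 8) mod 58 = 33.

33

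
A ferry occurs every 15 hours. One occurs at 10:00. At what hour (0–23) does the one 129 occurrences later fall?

1

129·15 = 1935.
1935 mod 24 = 15 (since 80·24 = 1920).
(10 + 15) mod 24 = 1.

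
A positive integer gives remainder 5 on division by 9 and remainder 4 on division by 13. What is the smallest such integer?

95

Since 13·7 ≡ 1 (mod 9), take x = 4 + 13·((5−4)·7 mod 9) = 4 + 13·7 = 95.
Check: 95 mod 9 = 5, 95 mod 13 = 4.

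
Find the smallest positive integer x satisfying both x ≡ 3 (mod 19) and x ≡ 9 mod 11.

x ≡ 9 (mod 11) gives x ∈ {9, 20, 31, 42, 53, 64, 75, 86, …}.
The first of these with x mod 19 = 3 is 174.

174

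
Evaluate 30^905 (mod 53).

30

Successive squares of 30 mod 53: 30^1≡30, 30^2≡52, 30^4≡1, 30^8≡1, 30^16≡1, 30^32≡1, 30^64≡1, 30^128≡1, 30^256≡1, 30^512≡1.
905 = 1 + 8 + 128 + 256 + 512, so 30^905 ≡ 30·1·1·1·1 ≡ 30 (mod 53).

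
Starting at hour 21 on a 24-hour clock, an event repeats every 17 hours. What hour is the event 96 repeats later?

21

96·17 = 1632.
1632 − 68·24 = 0, so 1632 ≡ 0 (mod 24).
(21 + 0) mod 24 = 21.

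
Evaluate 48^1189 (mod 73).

Square-and-reduce mod 73: 48^1≡48, 48^2≡41, 48^4≡2, 48^8≡4, 48^16≡16, 48^32≡37, 48^64≡55, 48^128≡32, 48^256≡2, 48^512≡4, 48^1024≡16.
Since 1189 = 1 + 4 + 32 + 128 + 1024 in binary, 48^1189 ≡ 48·2·37·32·16 ≡ 48 (mod 73).

48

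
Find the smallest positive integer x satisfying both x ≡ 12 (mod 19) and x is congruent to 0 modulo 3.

x ≡ 0 (mod 3) gives x ∈ {0, 3, 6, 9, 12}.
The first of these with x mod 19 = 12 is 12.

12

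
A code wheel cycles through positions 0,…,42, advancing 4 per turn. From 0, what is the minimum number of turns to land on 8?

2

4⁻¹ ≡ 11 (mod 43) because 4·11 = 44 = 1·43 + 1.
Multiplying both sides by 11: x ≡ 11·8 = 88 ≡ 2 (mod 43).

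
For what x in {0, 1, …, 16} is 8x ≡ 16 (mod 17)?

2

The inverse of 8 mod 17 is 15 (since 8·15 = 120 ≡ 1).
So x ≡ 15·16 = 240 ≡ 2 (mod 17).
Check: 8·2 = 16 = 0·17 + 16.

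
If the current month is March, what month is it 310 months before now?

310 mod 12 = 10 (since 25·12 = 300).
March − 10 months → May.

May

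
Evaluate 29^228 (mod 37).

By repeated squaring mod 37: 29^1≡29, 29^2≡27, 29^4≡26, 29^8≡10, 29^16≡26, 29^32≡10, 29^64≡26, 29^128≡10.
Since 228 = 4 + 32 + 64 + 128 in binary, 29^228 ≡ 26·10·26·10 ≡ 1 (mod 37).

1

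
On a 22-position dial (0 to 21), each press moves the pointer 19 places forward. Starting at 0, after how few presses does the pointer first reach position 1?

7

The inverse of 19 mod 22 is 7 (since 19·7 = 133 ≡ 1).
So x ≡ 7·1 = 7 ≡ 7 (mod 22).
Check: 19·7 = 133 = 6·22 + 1.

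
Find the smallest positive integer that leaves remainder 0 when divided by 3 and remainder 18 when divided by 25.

18

x ≡ 0 (mod 3) gives x ∈ {0, 3, 6, 9, 12, 15, 18}.
The first of these with x mod 25 = 18 is 18.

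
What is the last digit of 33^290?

9

Last digits of 3^n: 3, 9, 7, 1 (period 4).
290 leaves remainder 2 on division by 4, so 33^290 ends in 9.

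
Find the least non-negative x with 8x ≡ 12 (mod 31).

8⁻¹ ≡ 4 (mod 31) because 8·4 = 32 = 1·31 + 1.
So x ≡ 4·12 = 48 ≡ 17 (mod 31).

17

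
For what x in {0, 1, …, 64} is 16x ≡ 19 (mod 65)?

16⁻¹ ≡ 61 (mod 65) because 16·61 = 976 = 15·65 + 1.
So x ≡ 61·19 = 1159 ≡ 54 (mod 65).

54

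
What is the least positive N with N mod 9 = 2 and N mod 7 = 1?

Since 7·4 ≡ 1 (mod 9), take x = 1 + 7·((2−1)·4 mod 9) = 1 + 7·4 = 29.
Check: 29 mod 9 = 2, 29 mod 7 = 1.

29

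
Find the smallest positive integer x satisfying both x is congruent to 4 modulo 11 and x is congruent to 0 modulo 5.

x ≡ 0 (mod 5) gives x ∈ {0, 5, 10, 15}.
The first of these with x mod 11 = 4 is 15.

15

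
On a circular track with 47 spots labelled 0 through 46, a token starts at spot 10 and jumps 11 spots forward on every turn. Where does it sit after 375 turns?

375·11 = 4125.
4125 = 87·47 + 36, so 4125 mod 47 = 36.
(10 + 36) mod 47 = 46.

46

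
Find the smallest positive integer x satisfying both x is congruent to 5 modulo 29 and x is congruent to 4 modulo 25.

x ≡ 4 (mod 25) gives x ∈ {4, 29, 54, 79, 104, 129, 154, 179}.
The first of these with x mod 29 = 5 is 179.

179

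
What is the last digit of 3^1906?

9

Powers of 3 mod 10 repeat with period 4: 3, 9, 7, 1.
1906 mod 4 = 2, so the last digit matches 3^2 = 9.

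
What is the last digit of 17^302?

9

The units digit of 17^n cycles with period 4: 7, 9, 3, 1, …
302 leaves remainder 2 on division by 4, so 17^302 ends in 9.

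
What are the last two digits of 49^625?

49

Square-and-reduce mod 100: 49^1≡49, 49^2≡1, 49^4≡1, 49^8≡1, 49^16≡1, 49^32≡1, 49^64≡1, 49^128≡1, 49^256≡1, 49^512≡1.
625 = 1 + 16 + 32 + 64 + 512, so 49^625 ≡ 49·1·1·1·1 ≡ 49 (mod 100).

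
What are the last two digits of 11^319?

Square-and-reduce mod 100: 11^1≡11, 11^2≡21, 11^4≡41, 11^8≡81, 11^16≡61, 11^32≡21, 11^64≡41, 11^128≡81, 11^256≡61.
319 = 1 + 2 + 4 + 8 + 16 + 32 + 256, so 11^319 ≡ 11·21·41·81·61·21·61 ≡ 91 (mod 100).

91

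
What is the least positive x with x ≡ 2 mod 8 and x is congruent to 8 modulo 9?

x ≡ 2 (mod 8) gives x ∈ {2, 10, 18, 26}.
The first of these with x mod 9 = 8 is 26.

26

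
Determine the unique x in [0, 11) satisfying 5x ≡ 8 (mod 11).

6

The inverse of 5 mod 11 is 9 (since 5·9 = 45 ≡ 1).
So x ≡ 9·8 = 72 ≡ 6 (mod 11).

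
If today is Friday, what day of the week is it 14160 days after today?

Thursday

Dividing 14160 by 7 gives quotient 2022 and remainder 6.
Friday + 6 days → Thursday.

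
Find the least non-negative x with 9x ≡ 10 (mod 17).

3

9⁻¹ ≡ 2 (mod 17) because 9·2 = 18 = 1·17 + 1.
Multiplying both sides by 2: x ≡ 2·10 = 20 ≡ 3 (mod 17).
Check: 9·3 = 27 = 1·17 + 10.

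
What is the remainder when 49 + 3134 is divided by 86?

3134 mod 86 = 38 (since 36·86 = 3096).
(49 + 38) mod 86 = 1.

1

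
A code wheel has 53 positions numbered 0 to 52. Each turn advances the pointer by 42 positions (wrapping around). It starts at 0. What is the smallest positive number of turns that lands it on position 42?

1

42⁻¹ ≡ 24 (mod 53) because 42·24 = 1008 = 19·53 + 1.
So x ≡ 24·42 = 1008 ≡ 1 (mod 53).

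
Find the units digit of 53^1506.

Powers of 3 mod 10 repeat with period 4: 3, 9, 7, 1.
1506 mod 4 = 2, so the last digit matches 3^2 = 9.

9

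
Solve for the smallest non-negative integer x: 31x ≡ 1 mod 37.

6

The inverse of 31 mod 37 is 6 (since 31·6 = 186 ≡ 1).
So x ≡ 6·1 = 6 ≡ 6 (mod 37).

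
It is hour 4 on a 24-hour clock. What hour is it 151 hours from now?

11

Dividing 151 by 24 gives quotient 6 and remainder 7.
(4 + 7) mod 24 = 11.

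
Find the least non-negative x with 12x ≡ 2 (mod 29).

5

12⁻¹ ≡ 17 (mod 29) because 12·17 = 204 = 7·29 + 1.
Multiplying both sides by 17: x ≡ 17·2 = 34 ≡ 5 (mod 29).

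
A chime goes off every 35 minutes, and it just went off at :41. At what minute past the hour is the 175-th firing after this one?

175·35 = 6125.
6125 − 102·60 = 5, so 6125 ≡ 5 (mod 60).
(41 + 5) mod 60 = 46.

46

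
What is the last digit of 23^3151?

Last digits of 3^n: 3, 9, 7, 1 (period 4).
3151 mod 4 = 3, so the last digit matches 3^3 = 7.

7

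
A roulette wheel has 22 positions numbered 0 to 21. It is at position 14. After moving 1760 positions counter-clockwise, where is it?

Dividing 1760 by 22 gives quotient 80 and remainder 0.
(14 − 0) mod 22 = 14.

14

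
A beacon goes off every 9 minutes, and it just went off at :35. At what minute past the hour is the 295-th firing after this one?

50

295·9 = 2655.
2655 = 44·60 + 15, so 2655 mod 60 = 15.
(35 + 15) mod 60 = 50.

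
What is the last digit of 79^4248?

1

Last digits of 9^n: 9, 1 (period 2).
4248 mod 2 = 0, so the last digit matches 9^2 = 1.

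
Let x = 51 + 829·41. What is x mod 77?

6

829·41 = 33989.
Dividing 33989 by 77 gives quotient 441 and remainder 32.
(51 + 32) mod 77 = 6.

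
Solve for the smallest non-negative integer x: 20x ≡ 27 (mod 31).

The inverse of 20 mod 31 is 14 (since 20·14 = 280 ≡ 1).
So x ≡ 14·27 = 378 ≡ 6 (mod 31).

6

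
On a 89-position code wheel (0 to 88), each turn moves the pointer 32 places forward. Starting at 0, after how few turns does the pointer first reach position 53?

10

The inverse of 32 mod 89 is 64 (since 32·64 = 2048 ≡ 1).
So x ≡ 64·53 = 3392 ≡ 10 (mod 89).
Check: 32·10 = 320 = 3·89 + 53.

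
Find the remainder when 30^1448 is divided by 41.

By repeated squaring mod 41: 30^1≡30, 30^2≡39, 30^4≡4, 30^8≡16, 30^16≡10, 30^32≡18, 30^64≡37, 30^128≡16, 30^256≡10, 30^512≡18, 30^1024≡37.
1448 = 8 + 32 + 128 + 256 + 1024, so 30^1448 ≡ 16·18·16·10·37 ≡ 16 (mod 41).

16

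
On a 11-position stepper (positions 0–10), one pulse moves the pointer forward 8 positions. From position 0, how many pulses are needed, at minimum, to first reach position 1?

7

8·7 = 56 = 5·11 + 1, so 8⁻¹ ≡ 7 (mod 11).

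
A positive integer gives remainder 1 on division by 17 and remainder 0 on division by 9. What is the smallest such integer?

18

x ≡ 0 (mod 9) gives x ∈ {0, 9, 18}.
The first of these with x mod 17 = 1 is 18.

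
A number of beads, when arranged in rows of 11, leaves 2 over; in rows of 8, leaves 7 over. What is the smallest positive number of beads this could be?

Since 8·7 ≡ 1 (mod 11), take x = 7 + 8·((2−7)·7 mod 11) = 7 + 8·9 = 79.
Check: 79 mod 11 = 2, 79 mod 8 = 7.

79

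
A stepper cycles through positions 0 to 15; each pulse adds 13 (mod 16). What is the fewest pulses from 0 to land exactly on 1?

13·5 = 65 = 4·16 + 1, so 13⁻¹ ≡ 5 (mod 16).

5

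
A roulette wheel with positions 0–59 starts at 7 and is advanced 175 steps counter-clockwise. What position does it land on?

175 mod 60 = 55 (since 2·60 = 120).
(7 − 55) mod 60 = 12.

12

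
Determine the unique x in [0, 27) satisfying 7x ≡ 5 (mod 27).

7⁻¹ ≡ 4 (mod 27) because 7·4 = 28 = 1·27 + 1.
Multiplying both sides by 4: x ≡ 4·5 = 20 ≡ 20 (mod 27).

20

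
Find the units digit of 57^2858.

9

Last digits of 7^n: 7, 9, 3, 1 (period 4).
2858 leaves remainder 2 on division by 4, so 57^2858 ends in 9.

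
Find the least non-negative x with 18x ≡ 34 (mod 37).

18⁻¹ ≡ 35 (mod 37) because 18·35 = 630 = 17·37 + 1.
So x ≡ 35·34 = 1190 ≡ 6 (mod 37).
Check: 18·6 = 108 = 2·37 + 34.

6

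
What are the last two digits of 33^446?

69

Successive squares of 33 mod 100: 33^1≡33, 33^2≡89, 33^4≡21, 33^8≡41, 33^16≡81, 33^32≡61, 33^64≡21, 33^128≡41, 33^256≡81.
Since 446 = 2 + 4 + 8 + 16 + 32 + 128 + 256 in binary, 33^446 ≡ 89·21·41·81·61·41·81 ≡ 69 (mod 100).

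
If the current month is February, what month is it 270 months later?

270 mod 12 = 6 (since 22·12 = 264).
February + 6 months → August.

August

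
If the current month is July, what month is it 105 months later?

April

105 = 8·12 + 9, so 105 mod 12 = 9.
July + 9 months → April.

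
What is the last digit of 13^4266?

9

Powers of 3 mod 10 repeat with period 4: 3, 9, 7, 1.
4266 leaves remainder 2 on division by 4, so 13^4266 ends in 9.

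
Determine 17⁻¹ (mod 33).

2

17·2 = 34 = 1·33 + 1, so 17⁻¹ ≡ 2 (mod 33).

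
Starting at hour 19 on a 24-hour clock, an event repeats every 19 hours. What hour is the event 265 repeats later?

265·19 = 5035.
5035 = 209·24 + 19, so 5035 mod 24 = 19.
(19 + 19) mod 24 = 14.

14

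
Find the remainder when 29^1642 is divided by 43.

17

By repeated squaring mod 43: 29^1≡29, 29^2≡24, 29^4≡17, 29^8≡31, 29^16≡15, 29^32≡10, 29^64≡14, 29^128≡24, 29^256≡17, 29^512≡31, 29^1024≡15.
Since 1642 = 2 + 8 + 32 + 64 + 512 + 1024 in binary, 29^1642 ≡ 24·31·10·14·31·15 ≡ 17 (mod 43).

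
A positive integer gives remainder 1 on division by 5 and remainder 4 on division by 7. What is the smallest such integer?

11

x ≡ 1 (mod 5) gives x ∈ {1, 6, 11}.
The first of these with x mod 7 = 4 is 11.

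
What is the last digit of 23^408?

1

Last digits of 3^n: 3, 9, 7, 1 (period 4).
408 leaves remainder 0 on division by 4, so 23^408 ends in 1.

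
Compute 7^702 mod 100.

By repeated squaring mod 100: 7^1≡7, 7^2≡49, 7^4≡1, 7^8≡1, 7^16≡1, 7^32≡1, 7^64≡1, 7^128≡1, 7^256≡1, 7^512≡1.
702 = 2 + 4 + 8 + 16 + 32 + 128 + 512, so 7^702 ≡ 49·1·1·1·1·1·1 ≡ 49 (mod 100).

49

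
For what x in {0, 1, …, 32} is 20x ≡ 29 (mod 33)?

13

20⁻¹ ≡ 5 (mod 33) because 20·5 = 100 = 3·33 + 1.
Multiplying both sides by 5: x ≡ 5·29 = 145 ≡ 13 (mod 33).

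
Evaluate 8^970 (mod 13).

By repeated squaring mod 13: 8^1≡8, 8^2≡12, 8^4≡1, 8^8≡1, 8^16≡1, 8^32≡1, 8^64≡1, 8^128≡1, 8^256≡1, 8^512≡1.
Since 970 = 2 + 8 + 64 + 128 + 256 + 512 in binary, 8^970 ≡ 12·1·1·1·1·1 ≡ 12 (mod 13).

12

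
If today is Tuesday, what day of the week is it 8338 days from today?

8338 mod 7 = 1 (since 1191·7 = 8337).
Tuesday + 1 day → Wednesday.

Wednesday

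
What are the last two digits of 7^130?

49

Successive squares of 7 mod 100: 7^1≡7, 7^2≡49, 7^4≡1, 7^8≡1, 7^16≡1, 7^32≡1, 7^64≡1, 7^128≡1.
Since 130 = 2 + 128 in binary, 7^130 ≡ 49·1 ≡ 49 (mod 100).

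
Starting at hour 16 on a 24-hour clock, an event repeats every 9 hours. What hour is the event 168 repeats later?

168·9 = 1512.
Dividing 1512 by 24 gives quotient 63 and remainder 0.
(16 + 0) mod 24 = 16.

16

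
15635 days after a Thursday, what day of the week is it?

Monday

15635 − 2233·7 = 4, so 15635 ≡ 4 (mod 7).
Thursday + 4 days → Monday.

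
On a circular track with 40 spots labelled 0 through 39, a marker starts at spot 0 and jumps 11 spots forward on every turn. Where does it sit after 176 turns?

16

176·11 = 1936.
1936 = 48·40 + 16, so 1936 mod 40 = 16.
(0 + 16) mod 40 = 16.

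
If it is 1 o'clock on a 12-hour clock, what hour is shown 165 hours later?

10

165 mod 12 = 9 (since 13·12 = 156).
1 + 9 → 10 on a 12-hour dial.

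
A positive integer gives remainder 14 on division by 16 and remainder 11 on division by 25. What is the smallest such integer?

Since 25·9 ≡ 1 (mod 16), take x = 11 + 25·((14−11)·9 mod 16) = 11 + 25·11 = 286.
Check: 286 mod 16 = 14, 286 mod 25 = 11.

286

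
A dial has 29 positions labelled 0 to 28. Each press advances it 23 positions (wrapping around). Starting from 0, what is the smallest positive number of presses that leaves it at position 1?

24

23·24 = 552 = 19·29 + 1, so 23⁻¹ ≡ 24 (mod 29).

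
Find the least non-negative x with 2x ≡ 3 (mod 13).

8

The inverse of 2 mod 13 is 7 (since 2·7 = 14 ≡ 1).
So x ≡ 7·3 = 21 ≡ 8 (mod 13).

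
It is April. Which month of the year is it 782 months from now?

Dividing 782 by 12 gives quotient 65 and remainder 2.
April + 2 months → June.

June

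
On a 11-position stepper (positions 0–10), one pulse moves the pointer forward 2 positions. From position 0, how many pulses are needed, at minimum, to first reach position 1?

6

2·6 = 12 = 1·11 + 1, so 2⁻¹ ≡ 6 (mod 11).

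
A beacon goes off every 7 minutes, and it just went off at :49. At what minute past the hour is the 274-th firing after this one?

274·7 = 1918.
Dividing 1918 by 60 gives quotient 31 and remainder 58.
(49 + 58) mod 60 = 47.

47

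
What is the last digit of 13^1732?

1

Last digits of 3^n: 3, 9, 7, 1 (period 4).
1732 mod 4 = 0, so the last digit matches 3^4 = 1.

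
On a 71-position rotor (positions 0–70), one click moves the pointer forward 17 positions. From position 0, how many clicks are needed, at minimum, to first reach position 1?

46

71 = 4·17 + 3
17 = 5·3 + 2
3 = 1·2 + 1
2 = 2·1 + 0
Back-substituting gives 17·46 ≡ 1 (mod 71).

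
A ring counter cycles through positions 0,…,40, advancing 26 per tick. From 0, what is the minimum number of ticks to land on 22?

The inverse of 26 mod 41 is 30 (since 26·30 = 780 ≡ 1).
Multiplying both sides by 30: x ≡ 30·22 = 660 ≡ 4 (mod 41).
Check: 26·4 = 104 = 2·41 + 22.

4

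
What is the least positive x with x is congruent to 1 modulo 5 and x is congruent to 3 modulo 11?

Since 11·1 ≡ 1 (mod 5), take x = 3 + 11·((1−3)·1 mod 5) = 3 + 11·3 = 36.
Check: 36 mod 5 = 1, 36 mod 11 = 3.

36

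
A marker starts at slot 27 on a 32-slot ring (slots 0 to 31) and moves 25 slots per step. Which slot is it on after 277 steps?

277·25 = 6925.
6925 = 216·32 + 13, so 6925 mod 32 = 13.
(27 + 13) mod 32 = 8.

8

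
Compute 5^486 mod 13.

Successive squares of 5 mod 13: 5^1≡5, 5^2≡12, 5^4≡1, 5^8≡1, 5^16≡1, 5^32≡1, 5^64≡1, 5^128≡1, 5^256≡1.
Since 486 = 2 + 4 + 32 + 64 + 128 + 256 in binary, 5^486 ≡ 12·1·1·1·1·1 ≡ 12 (mod 13).

12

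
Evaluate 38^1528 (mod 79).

65

Successive squares of 38 mod 79: 38^1≡38, 38^2≡22, 38^4≡10, 38^8≡21, 38^16≡46, 38^32≡62, 38^64≡52, 38^128≡18, 38^256≡8, 38^512≡64, 38^1024≡67.
Since 1528 = 8 + 16 + 32 + 64 + 128 + 256 + 1024 in binary, 38^1528 ≡ 21·46·62·52·18·8·67 ≡ 65 (mod 79).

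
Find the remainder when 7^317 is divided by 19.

Square-and-reduce mod 19: 7^1≡7, 7^2≡11, 7^4≡7, 7^8≡11, 7^16≡7, 7^32≡11, 7^64≡7, 7^128≡11, 7^256≡7.
317 = 1 + 4 + 8 + 16 + 32 + 256, so 7^317 ≡ 7·7·11·7·11·7 ≡ 11 (mod 19).

11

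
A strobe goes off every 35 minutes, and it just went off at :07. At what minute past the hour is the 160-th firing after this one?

160·35 = 5600.
5600 = 93·60 + 20, so 5600 mod 60 = 20.
(7 + 20) mod 60 = 27.

27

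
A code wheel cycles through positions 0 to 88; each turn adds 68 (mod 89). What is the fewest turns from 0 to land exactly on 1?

68·72 = 4896 = 55·89 + 1, so 68⁻¹ ≡ 72 (mod 89).

72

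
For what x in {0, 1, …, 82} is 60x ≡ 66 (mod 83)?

The inverse of 60 mod 83 is 18 (since 60·18 = 1080 ≡ 1).
Multiplying both sides by 18: x ≡ 18·66 = 1188 ≡ 26 (mod 83).

26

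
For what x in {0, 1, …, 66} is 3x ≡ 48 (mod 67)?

16

3⁻¹ ≡ 45 (mod 67) because 3·45 = 135 = 2·67 + 1.
Multiplying both sides by 45: x ≡ 45·48 = 2160 ≡ 16 (mod 67).
Check: 3·16 = 48 = 0·67 + 48.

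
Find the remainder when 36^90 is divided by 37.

By repeated squaring mod 37: 36^1≡36, 36^2≡1, 36^4≡1, 36^8≡1, 36^16≡1, 36^32≡1, 36^64≡1.
90 = 2 + 8 + 16 + 64, so 36^90 ≡ 1·1·1·1 ≡ 1 (mod 37).

1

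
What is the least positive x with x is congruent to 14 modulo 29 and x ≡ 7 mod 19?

159

x ≡ 7 (mod 19) gives x ∈ {7, 26, 45, 64, 83, 102, 121, 140, …}.
The first of these with x mod 29 = 14 is 159.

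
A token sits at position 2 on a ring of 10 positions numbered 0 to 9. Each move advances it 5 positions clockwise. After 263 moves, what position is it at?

7

263·5 = 1315.
1315 − 131·10 = 5, so 1315 ≡ 5 (mod 10).
(2 + 5) mod 10 = 7.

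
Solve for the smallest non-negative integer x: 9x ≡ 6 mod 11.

8

The inverse of 9 mod 11 is 5 (since 9·5 = 45 ≡ 1).
So x ≡ 5·6 = 30 ≡ 8 (mod 11).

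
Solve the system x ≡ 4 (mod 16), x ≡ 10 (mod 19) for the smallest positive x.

276

x ≡ 4 (mod 16) gives x ∈ {4, 20, 36, 52, 68, 84, 100, 116, …}.
The first of these with x mod 19 = 10 is 276.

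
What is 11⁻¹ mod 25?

16

25 = 2·11 + 3
11 = 3·3 + 2
3 = 1·2 + 1
2 = 2·1 + 0
Back-substituting gives 11·16 ≡ 1 (mod 25).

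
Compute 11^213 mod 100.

31

By repeated squaring mod 100: 11^1≡11, 11^2≡21, 11^4≡41, 11^8≡81, 11^16≡61, 11^32≡21, 11^64≡41, 11^128≡81.
Since 213 = 1 + 4 + 16 + 64 + 128 in binary, 11^213 ≡ 11·41·61·41·81 ≡ 31 (mod 100).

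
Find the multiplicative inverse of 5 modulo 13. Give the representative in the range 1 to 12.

5·8 = 40 = 3·13 + 1, so 5⁻¹ ≡ 8 (mod 13).

8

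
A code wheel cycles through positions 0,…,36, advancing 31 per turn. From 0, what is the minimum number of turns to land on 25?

The inverse of 31 mod 37 is 6 (since 31·6 = 186 ≡ 1).
So x ≡ 6·25 = 150 ≡ 2 (mod 37).

2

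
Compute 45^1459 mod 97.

Successive squares of 45 mod 97: 45^1≡45, 45^2≡85, 45^4≡47, 45^8≡75, 45^16≡96, 45^32≡1, 45^64≡1, 45^128≡1, 45^256≡1, 45^512≡1, 45^1024≡1.
1459 = 1 + 2 + 16 + 32 + 128 + 256 + 1024, so 45^1459 ≡ 45·85·96·1·1·1·1 ≡ 55 (mod 97).

55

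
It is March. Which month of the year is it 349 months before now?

Dividing 349 by 12 gives quotient 29 and remainder 1.
March − 1 month → February.

February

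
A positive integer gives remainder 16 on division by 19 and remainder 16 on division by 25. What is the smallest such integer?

x ≡ 16 (mod 19) gives x ∈ {16}.
The first of these with x mod 25 = 16 is 16.

16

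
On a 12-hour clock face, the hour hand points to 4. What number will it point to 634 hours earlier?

6

634 − 52·12 = 10, so 634 ≡ 10 (mod 12).
4 − 10 → 6 on a 12-hour dial.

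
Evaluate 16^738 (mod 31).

4

By repeated squaring mod 31: 16^1≡16, 16^2≡8, 16^4≡2, 16^8≡4, 16^16≡16, 16^32≡8, 16^64≡2, 16^128≡4, 16^256≡16, 16^512≡8.
Since 738 = 2 + 32 + 64 + 128 + 512 in binary, 16^738 ≡ 8·8·2·4·8 ≡ 4 (mod 31).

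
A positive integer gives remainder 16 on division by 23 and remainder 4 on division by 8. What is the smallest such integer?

108

x ≡ 4 (mod 8) gives x ∈ {4, 12, 20, 28, 36, 44, 52, 60, …}.
The first of these with x mod 23 = 16 is 108.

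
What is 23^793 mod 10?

3

Last digits of 3^n: 3, 9, 7, 1 (period 4).
793 mod 4 = 1, so the last digit matches 3^1 = 3.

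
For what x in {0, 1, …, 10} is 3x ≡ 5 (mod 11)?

9

The inverse of 3 mod 11 is 4 (since 3·4 = 12 ≡ 1).
Multiplying both sides by 4: x ≡ 4·5 = 20 ≡ 9 (mod 11).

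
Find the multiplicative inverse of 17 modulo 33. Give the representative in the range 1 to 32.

17·2 = 34 = 1·33 + 1, so 17⁻¹ ≡ 2 (mod 33).

2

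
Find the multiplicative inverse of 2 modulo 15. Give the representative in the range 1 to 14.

8

15 = 7·2 + 1
2 = 2·1 + 0
Back-substituting gives 2·8 ≡ 1 (mod 15).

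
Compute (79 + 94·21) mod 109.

91

94·21 = 1974.
Dividing 1974 by 109 gives quotient 18 and remainder 12.
(79 + 12) mod 109 = 91.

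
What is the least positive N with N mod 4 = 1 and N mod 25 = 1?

1

Since 25·1 ≡ 1 (mod 4), take x = 1 + 25·((1−1)·1 mod 4) = 1 + 25·0 = 1.
Check: 1 mod 4 = 1, 1 mod 25 = 1.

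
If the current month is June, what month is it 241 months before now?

May

241 − 20·12 = 1, so 241 ≡ 1 (mod 12).
June − 1 month → May.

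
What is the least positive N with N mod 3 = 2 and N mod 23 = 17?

x ≡ 2 (mod 3) gives x ∈ {2, 5, 8, 11, 14, 17}.
The first of these with x mod 23 = 17 is 17.

17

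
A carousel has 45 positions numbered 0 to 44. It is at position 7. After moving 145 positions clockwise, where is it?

145 = 3·45 + 10, so 145 mod 45 = 10.
(7 + 10) mod 45 = 17.

17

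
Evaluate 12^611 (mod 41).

26

By repeated squaring mod 41: 12^1≡12, 12^2≡21, 12^4≡31, 12^8≡18, 12^16≡37, 12^32≡16, 12^64≡10, 12^128≡18, 12^256≡37, 12^512≡16.
611 = 1 + 2 + 32 + 64 + 512, so 12^611 ≡ 12·21·16·10·16 ≡ 26 (mod 41).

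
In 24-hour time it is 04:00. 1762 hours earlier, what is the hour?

1762 = 73·24 + 10, so 1762 mod 24 = 10.
(4 − 10) mod 24 = 18.

18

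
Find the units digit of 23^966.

9

Last digits of 3^n: 3, 9, 7, 1 (period 4).
966 mod 4 = 2, so the last digit matches 3^2 = 9.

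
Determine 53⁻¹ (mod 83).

53·47 = 2491 = 30·83 + 1, so 53⁻¹ ≡ 47 (mod 83).

47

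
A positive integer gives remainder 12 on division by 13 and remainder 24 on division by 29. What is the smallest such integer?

Since 29·9 ≡ 1 (mod 13), take x = 24 + 29·((12−24)·9 mod 13) = 24 + 29·9 = 285.
Check: 285 mod 13 = 12, 285 mod 29 = 24.

285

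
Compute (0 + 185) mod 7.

185 mod 7 = 3 (since 26·7 = 182).
(0 + 3) mod 7 = 3.

3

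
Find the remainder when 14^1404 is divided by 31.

By repeated squaring mod 31: 14^1≡14, 14^2≡10, 14^4≡7, 14^8≡18, 14^16≡14, 14^32≡10, 14^64≡7, 14^128≡18, 14^256≡14, 14^512≡10, 14^1024≡7.
Since 1404 = 4 + 8 + 16 + 32 + 64 + 256 + 1024 in binary, 14^1404 ≡ 7·18·14·10·7·14·7 ≡ 4 (mod 31).

4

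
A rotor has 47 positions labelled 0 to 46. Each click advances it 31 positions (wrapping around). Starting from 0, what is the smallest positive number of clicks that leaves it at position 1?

44

31·44 = 1364 = 29·47 + 1, so 31⁻¹ ≡ 44 (mod 47).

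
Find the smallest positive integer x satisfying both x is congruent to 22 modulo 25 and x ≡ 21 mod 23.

297

x ≡ 21 (mod 23) gives x ∈ {21, 44, 67, 90, 113, 136, 159, 182, …}.
The first of these with x mod 25 = 22 is 297.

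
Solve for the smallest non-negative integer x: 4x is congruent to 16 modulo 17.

The inverse of 4 mod 17 is 13 (since 4·13 = 52 ≡ 1).
So x ≡ 13·16 = 208 ≡ 4 (mod 17).
Check: 4·4 = 16 = 0·17 + 16.

4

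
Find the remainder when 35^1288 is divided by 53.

By repeated squaring mod 53: 35^1≡35, 35^2≡6, 35^4≡36, 35^8≡24, 35^16≡46, 35^32≡49, 35^64≡16, 35^128≡44, 35^256≡28, 35^512≡42, 35^1024≡15.
1288 = 8 + 256 + 1024, so 35^1288 ≡ 24·28·15 ≡ 10 (mod 53).

10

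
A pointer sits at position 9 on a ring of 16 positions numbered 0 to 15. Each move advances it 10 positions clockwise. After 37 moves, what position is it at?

37·10 = 370.
370 − 23·16 = 2, so 370 ≡ 2 (mod 16).
(9 + 2) mod 16 = 11.

11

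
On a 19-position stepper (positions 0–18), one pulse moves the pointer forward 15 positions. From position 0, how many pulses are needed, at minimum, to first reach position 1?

14

19 = 1·15 + 4
15 = 3·4 + 3
4 = 1·3 + 1
3 = 3·1 + 0
Back-substituting gives 15·14 ≡ 1 (mod 19).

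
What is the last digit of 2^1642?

Powers of 2 mod 10 repeat with period 4: 2, 4, 8, 6.
1642 leaves remainder 2 on division by 4, so 2^1642 ends in 4.

4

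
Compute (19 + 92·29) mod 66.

92·29 = 2668.
2668 = 40·66 + 28, so 2668 mod 66 = 28.
(19 + 28) mod 66 = 47.

47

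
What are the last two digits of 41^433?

21

Successive squares of 41 mod 100: 41^1≡41, 41^2≡81, 41^4≡61, 41^8≡21, 41^16≡41, 41^32≡81, 41^64≡61, 41^128≡21, 41^256≡41.
433 = 1 + 16 + 32 + 128 + 256, so 41^433 ≡ 41·41·81·21·41 ≡ 21 (mod 100).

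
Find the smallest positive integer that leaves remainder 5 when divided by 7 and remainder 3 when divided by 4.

x ≡ 3 (mod 4) gives x ∈ {3, 7, 11, 15, 19}.
The first of these with x mod 7 = 5 is 19.

19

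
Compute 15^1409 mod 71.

60

By repeated squaring mod 71: 15^1≡15, 15^2≡12, 15^4≡2, 15^8≡4, 15^16≡16, 15^32≡43, 15^64≡3, 15^128≡9, 15^256≡10, 15^512≡29, 15^1024≡60.
1409 = 1 + 128 + 256 + 1024, so 15^1409 ≡ 15·9·10·60 ≡ 60 (mod 71).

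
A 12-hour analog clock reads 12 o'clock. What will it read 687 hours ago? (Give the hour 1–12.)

687 = 57·12 + 3, so 687 mod 12 = 3.
12 − 3 → 9 on a 12-hour dial.

9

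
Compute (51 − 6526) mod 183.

6526 − 35·183 = 121, so 6526 ≡ 121 (mod 183).
(51 − 121) mod 183 = 113.

113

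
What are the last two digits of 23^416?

61

Square-and-reduce mod 100: 23^1≡23, 23^2≡29, 23^4≡41, 23^8≡81, 23^16≡61, 23^32≡21, 23^64≡41, 23^128≡81, 23^256≡61.
416 = 32 + 128 + 256, so 23^416 ≡ 21·81·61 ≡ 61 (mod 100).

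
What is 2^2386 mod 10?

Powers of 2 mod 10 repeat with period 4: 2, 4, 8, 6.
2386 mod 4 = 2, so the last digit matches 2^2 = 4.

4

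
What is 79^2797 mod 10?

9

Last digits of 9^n: 9, 1 (period 2).
2797 mod 2 = 1, so the last digit matches 9^1 = 9.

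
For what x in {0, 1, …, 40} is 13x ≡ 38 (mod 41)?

The inverse of 13 mod 41 is 19 (since 13·19 = 247 ≡ 1).
Multiplying both sides by 19: x ≡ 19·38 = 722 ≡ 25 (mod 41).

25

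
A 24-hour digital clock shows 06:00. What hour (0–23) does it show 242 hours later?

242 mod 24 = 2 (since 10·24 = 240).
(6 + 2) mod 24 = 8.

8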